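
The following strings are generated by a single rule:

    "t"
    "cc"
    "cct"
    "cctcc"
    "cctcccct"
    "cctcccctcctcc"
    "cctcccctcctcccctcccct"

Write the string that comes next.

This is a Fibonacci-style word recurrence s(k) = s(k−1)·s(k−2): e.g. cc·t = cct.
Continuing: cctcccctcctcccctcccct · cctcccctcctcc gives term 8.

cctcccctcctcccctcccctcctcccctcctcc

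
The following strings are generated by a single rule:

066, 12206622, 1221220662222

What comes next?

Every step adds 122 to the front and 22 to the end of the previous string.
Applying this once more to 1221220662222:

122122122066222222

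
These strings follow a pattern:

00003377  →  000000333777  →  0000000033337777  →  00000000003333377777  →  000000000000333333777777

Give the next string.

0000000000000033333337777777

The n-th term is 2n 0's then n 3's then n 7's, where the shown terms are n = 2, 3, 4, 5, 6.
At n = 7 the blocks have lengths 14, 7, 7.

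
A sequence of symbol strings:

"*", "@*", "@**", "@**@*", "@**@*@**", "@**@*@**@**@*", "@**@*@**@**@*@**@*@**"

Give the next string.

Each term (from the third on) is the previous term followed by the one before it: term 3 = @*·* = @**.
Continuing: @**@*@**@**@*@**@*@** · @**@*@**@**@* gives term 8.

@**@*@**@**@*@**@*@**@**@*@**@**@*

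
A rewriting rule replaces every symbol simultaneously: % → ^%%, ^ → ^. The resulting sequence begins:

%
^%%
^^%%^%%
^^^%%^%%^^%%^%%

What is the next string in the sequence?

^^^^%%^%%^^%%^%%^^^%%^%%^^%%^%%

Replace each of the 15 characters of ^^^%%^%%^^%%^%% in place — ^ ^ ^ ^%% ^%% ^ ^%% ^%% ^ ^ ^%% ^%% ^ ^%% ^%% — and concatenate.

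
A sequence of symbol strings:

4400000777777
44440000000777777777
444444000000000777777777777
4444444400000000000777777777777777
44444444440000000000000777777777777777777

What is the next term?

The n-th term is 2n 4's then 2n+3 0's then 3n+3 7's (n = 1, 2, …).
At n = 6 the blocks have lengths 12, 15, 21.

444444444444000000000000000777777777777777777777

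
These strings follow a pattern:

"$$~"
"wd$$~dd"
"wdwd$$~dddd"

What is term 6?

s(k+1) = wd·s(k)·dd, so each term gains wd as a prefix and dd as a suffix.
From wdwd$$~dddd, 3 further steps: wdwd$$~dddd → wdwdwd$$~dddddd → wdwdwdwd$$~dddddddd → (answer).

wdwdwdwdwd$$~dddddddddd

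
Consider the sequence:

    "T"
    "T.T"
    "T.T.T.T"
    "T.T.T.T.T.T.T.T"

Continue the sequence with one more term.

T.T.T.T.T.T.T.T.T.T.T.T.T.T.T.T

s(k+1) = s(k)·.·s(k) — each term doubles the last with '.' between the halves.
So the next term is two copies of T.T.T.T.T.T.T.T with '.' between the halves.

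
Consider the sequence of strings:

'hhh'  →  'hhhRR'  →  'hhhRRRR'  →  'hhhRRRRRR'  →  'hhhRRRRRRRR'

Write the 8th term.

hhhRRRRRRRRRRRRRR

Every step adds RR to the end: s(k+1) = s(k)·RR.
From hhhRRRRRRRR, 3 further steps: hhhRRRRRRRR → hhhRRRRRRRRRR → hhhRRRRRRRRRRRR → (answer).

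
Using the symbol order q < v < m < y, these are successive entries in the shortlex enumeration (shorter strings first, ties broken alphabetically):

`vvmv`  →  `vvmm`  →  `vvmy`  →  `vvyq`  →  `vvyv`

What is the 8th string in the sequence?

vmqq

Advancing 3 positions from vvyv through vvyv → vvym → vvyy reaches term 8.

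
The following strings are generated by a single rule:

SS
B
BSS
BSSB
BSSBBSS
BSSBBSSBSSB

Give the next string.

BSSBBSSBSSBBSSBBSS

From term 3 onward, concatenate the last term with the second-to-last: B·SS = BSS, BSS·B = BSSB, …
So term 7 is BSSBBSSBSSB·BSSBBSS.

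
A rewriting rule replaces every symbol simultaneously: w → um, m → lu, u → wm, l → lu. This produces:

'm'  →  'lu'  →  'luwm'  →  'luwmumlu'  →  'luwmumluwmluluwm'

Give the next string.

Rewriting the 16 symbols of luwmumluwmluluwm one by one yields lu wm um lu wm lu lu wm um lu lu wm lu wm um lu; concatenated:

luwmumluwmluluwmumluluwmluwmumlu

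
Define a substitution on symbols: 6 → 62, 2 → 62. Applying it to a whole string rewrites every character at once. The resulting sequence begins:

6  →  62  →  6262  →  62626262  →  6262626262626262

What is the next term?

Rewriting the 16 symbols of 6262626262626262 one by one yields 62 62 62 62 62 62 62 62 62 62 62 62 62 62 62 62; concatenated:

62626262626262626262626262626262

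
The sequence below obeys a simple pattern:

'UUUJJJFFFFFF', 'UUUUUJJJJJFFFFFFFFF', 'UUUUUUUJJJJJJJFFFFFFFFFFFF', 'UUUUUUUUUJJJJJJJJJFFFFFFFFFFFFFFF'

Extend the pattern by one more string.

UUUUUUUUUUUJJJJJJJJJJJFFFFFFFFFFFFFFFFFF

Term n consists of 2n-1 U's, followed by 2n-1 J's, followed by 3n F's, where the shown terms are n = 2, 3, 4, 5.
Setting n = 6 gives 11, 11, 18 characters in each block.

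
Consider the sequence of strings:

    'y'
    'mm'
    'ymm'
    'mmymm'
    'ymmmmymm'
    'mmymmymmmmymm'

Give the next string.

This is a Fibonacci-style word recurrence s(k) = s(k−2)·s(k−1): e.g. y·mm = ymm.
Continuing: ymmmmymm · mmymmymmmmymm gives term 7.

ymmmmymmmmymmymmmmymm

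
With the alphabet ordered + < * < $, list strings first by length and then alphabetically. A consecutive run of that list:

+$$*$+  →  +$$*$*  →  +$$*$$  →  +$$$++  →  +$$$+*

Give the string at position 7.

Stepping forward 2 times from +$$$+*: +$$$+* → +$$$+$, then the target.

+$$$*+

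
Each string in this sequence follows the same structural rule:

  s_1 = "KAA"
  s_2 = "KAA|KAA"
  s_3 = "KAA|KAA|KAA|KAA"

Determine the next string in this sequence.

KAA|KAA|KAA|KAA|KAA|KAA|KAA|KAA

Each string is two copies of the previous one joined by '|'.
So the next term is two copies of KAA|KAA|KAA|KAA with '|' between the halves.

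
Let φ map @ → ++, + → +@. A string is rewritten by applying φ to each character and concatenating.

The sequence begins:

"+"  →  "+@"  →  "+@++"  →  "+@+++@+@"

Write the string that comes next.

Apply φ to +@+++@+@ symbol by symbol: +→+@, @→++, +→+@, +→+@, +→+@, @→++, +→+@, @→++; joined: +@ ++ +@ +@ +@ ++ +@ ++.

+@+++@+@+@+++@++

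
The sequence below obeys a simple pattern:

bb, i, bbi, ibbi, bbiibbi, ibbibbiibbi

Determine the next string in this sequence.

bbiibbiibbibbiibbi

Each term (from the third on) is the two preceding terms concatenated in order: term 3 = bb·i = bbi.
Continuing: bbiibbi · ibbibbiibbi gives term 7.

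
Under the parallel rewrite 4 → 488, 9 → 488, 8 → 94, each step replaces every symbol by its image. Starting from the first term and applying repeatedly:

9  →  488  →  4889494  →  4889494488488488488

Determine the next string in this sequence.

48894944884884884884889494488949448894944889494

Replace each of the 19 characters of 4889494488488488488 in place — 488 94 94 488 488 488 488 488 94 94 488 94 94 488 94 94 488 94 94 — and concatenate.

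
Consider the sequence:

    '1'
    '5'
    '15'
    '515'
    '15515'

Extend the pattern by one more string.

From term 3 onward, concatenate the second-to-last term with the last: 1·5 = 15, 5·15 = 515, …
Continuing: 515 · 15515 gives term 6.

51515515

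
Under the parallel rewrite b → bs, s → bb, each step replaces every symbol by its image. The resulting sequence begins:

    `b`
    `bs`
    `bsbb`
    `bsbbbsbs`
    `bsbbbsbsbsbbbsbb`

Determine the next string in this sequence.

bsbbbsbsbsbbbsbbbsbbbsbsbsbbbsbs

Replace each of the 16 characters of bsbbbsbsbsbbbsbb in place — bs bb bs bs bs bb bs bb bs bb bs bs bs bb bs bs — and concatenate.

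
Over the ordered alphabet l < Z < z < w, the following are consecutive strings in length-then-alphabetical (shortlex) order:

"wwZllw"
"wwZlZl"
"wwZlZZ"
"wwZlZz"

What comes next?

wwZlZw

Treat wwZlZz as a base-4 numeral over the given alphabet and add one, carrying through any trailing w's.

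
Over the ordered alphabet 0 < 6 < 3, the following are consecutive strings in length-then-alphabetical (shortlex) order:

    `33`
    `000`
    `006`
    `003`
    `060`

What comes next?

066

Find the rightmost character of 060 below 3, bump it to the next letter, and reset everything to its right to 0.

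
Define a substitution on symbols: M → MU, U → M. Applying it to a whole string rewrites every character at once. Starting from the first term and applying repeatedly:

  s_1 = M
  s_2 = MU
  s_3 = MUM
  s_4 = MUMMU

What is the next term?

MUMMUMUM

Rewriting each symbol of MUMMU: M→MU, U→M, M→MU, M→MU, U→M, which concatenates to MU M MU MU M.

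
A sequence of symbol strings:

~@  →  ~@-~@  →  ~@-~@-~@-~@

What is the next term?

Every step duplicates the string with '-' between the halves.
Doubling ~@-~@-~@-~@ with '-' between the halves:

~@-~@-~@-~@-~@-~@-~@-~@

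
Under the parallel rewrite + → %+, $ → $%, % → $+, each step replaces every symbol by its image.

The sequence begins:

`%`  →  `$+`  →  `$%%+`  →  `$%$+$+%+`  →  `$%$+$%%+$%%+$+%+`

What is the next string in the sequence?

Applying the rule to each of the 16 symbols of $%$+$%%+$%%+$+%+ gives the pieces $% $+ $% %+ $% $+ $+ %+ $% $+ $+ %+ $% %+ $+ %+, which concatenate to the answer.

$%$+$%%+$%$+$+%+$%$+$+%+$%%+$+%+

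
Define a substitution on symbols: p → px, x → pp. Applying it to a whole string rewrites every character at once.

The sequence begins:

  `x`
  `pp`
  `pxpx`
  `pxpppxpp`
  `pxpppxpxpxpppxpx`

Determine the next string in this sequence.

Applying the rule to each of the 16 symbols of pxpppxpxpxpppxpx gives the pieces px pp px px px pp px pp px pp px px px pp px pp, which concatenate to the answer.

pxpppxpxpxpppxpppxpppxpxpxpppxpp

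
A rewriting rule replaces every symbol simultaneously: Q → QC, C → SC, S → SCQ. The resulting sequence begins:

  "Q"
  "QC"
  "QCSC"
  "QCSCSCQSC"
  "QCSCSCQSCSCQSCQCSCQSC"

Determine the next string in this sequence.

Applying the rule to each of the 21 symbols of QCSCSCQSCSCQSCQCSCQSC gives the pieces QC SC SCQ SC SCQ SC QC SCQ SC SCQ SC QC SCQ SC QC SC SCQ SC QC SCQ SC, which concatenate to the answer.

QCSCSCQSCSCQSCQCSCQSCSCQSCQCSCQSCQCSCSCQSCQCSCQSC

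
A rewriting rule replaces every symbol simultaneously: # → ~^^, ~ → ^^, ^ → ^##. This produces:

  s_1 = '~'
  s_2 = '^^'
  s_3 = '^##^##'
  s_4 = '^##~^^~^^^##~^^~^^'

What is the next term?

Applying the rule to each of the 18 symbols of ^##~^^~^^^##~^^~^^ gives the pieces ^## ~^^ ~^^ ^^ ^## ^## ^^ ^## ^## ^## ~^^ ~^^ ^^ ^## ^## ^^ ^## ^##, which concatenate to the answer.

^##~^^~^^^^^##^##^^^##^##^##~^^~^^^^^##^##^^^##^##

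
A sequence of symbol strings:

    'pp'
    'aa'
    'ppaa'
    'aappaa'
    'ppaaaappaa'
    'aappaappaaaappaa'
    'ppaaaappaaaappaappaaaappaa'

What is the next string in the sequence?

From term 3 onward, concatenate the second-to-last term with the last: pp·aa = ppaa, aa·ppaa = aappaa, …
Continuing: aappaappaaaappaa · ppaaaappaaaappaappaaaappaa gives term 8.

aappaappaaaappaappaaaappaaaappaappaaaappaa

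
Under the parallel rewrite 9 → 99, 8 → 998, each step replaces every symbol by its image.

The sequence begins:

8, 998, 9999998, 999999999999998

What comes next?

Applying the rule to each of the 15 symbols of 999999999999998 gives the pieces 99 99 99 99 99 99 99 99 99 99 99 99 99 99 998, which concatenate to the answer.

9999999999999999999999999999998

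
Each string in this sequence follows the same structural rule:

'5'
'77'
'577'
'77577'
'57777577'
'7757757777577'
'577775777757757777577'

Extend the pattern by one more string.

7757757777577577775777757757777577

From term 3 onward, concatenate the second-to-last term with the last: 5·77 = 577, 77·577 = 77577, …
So term 8 is 7757757777577·577775777757757777577.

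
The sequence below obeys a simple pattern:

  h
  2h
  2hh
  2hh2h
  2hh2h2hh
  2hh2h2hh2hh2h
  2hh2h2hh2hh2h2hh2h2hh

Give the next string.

2hh2h2hh2hh2h2hh2h2hh2hh2h2hh2hh2h

Each term (from the third on) is the previous term followed by the one before it: term 3 = 2h·h = 2hh.
Continuing: 2hh2h2hh2hh2h2hh2h2hh · 2hh2h2hh2hh2h gives term 8.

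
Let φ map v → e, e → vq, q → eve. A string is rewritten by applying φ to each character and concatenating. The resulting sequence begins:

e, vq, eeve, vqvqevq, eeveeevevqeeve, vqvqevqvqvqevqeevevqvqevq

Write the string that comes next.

eeveeevevqeeveeeveeevevqeevevqvqevqeeveeevevqeeve

Applying the rule to each of the 25 symbols of vqvqevqvqvqevqeevevqvqevq gives the pieces e eve e eve vq e eve e eve e eve vq e eve vq vq e vq e eve e eve vq e eve, which concatenate to the answer.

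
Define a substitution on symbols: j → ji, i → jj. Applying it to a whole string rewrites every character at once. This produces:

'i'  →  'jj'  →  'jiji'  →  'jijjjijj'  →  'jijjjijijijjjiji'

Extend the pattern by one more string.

jijjjijijijjjijjjijjjijijijjjijj

φ(jijjjijijijjjiji) expands symbol-by-symbol to ji jj ji ji ji jj ji jj ji jj ji ji ji jj ji jj; joining the 16 pieces gives the next term.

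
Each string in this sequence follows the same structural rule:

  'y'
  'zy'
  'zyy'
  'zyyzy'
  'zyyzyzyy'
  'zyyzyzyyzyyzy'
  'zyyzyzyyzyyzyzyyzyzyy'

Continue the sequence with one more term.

This is a Fibonacci-style word recurrence s(k) = s(k−1)·s(k−2): e.g. zy·y = zyy.
So term 8 is zyyzyzyyzyyzyzyyzyzyy·zyyzyzyyzyyzy.

zyyzyzyyzyyzyzyyzyzyyzyyzyzyyzyyzy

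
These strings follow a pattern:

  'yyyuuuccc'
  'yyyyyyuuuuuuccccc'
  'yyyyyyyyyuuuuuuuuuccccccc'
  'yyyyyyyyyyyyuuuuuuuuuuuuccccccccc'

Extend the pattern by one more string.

yyyyyyyyyyyyyyyuuuuuuuuuuuuuuuccccccccccc

The n-th term is 3n y's then 3n u's then 2n+1 c's (n = 1, 2, …).
At n = 5 the blocks have lengths 15, 15, 11.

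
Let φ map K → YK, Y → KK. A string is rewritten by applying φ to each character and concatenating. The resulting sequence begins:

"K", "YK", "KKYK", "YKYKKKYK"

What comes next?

Expanding YKYKKKYK: Y→KK, K→YK, Y→KK, K→YK, K→YK, K→YK, Y→KK, K→YK. Concatenated: KK YK KK YK YK YK KK YK.

KKYKKKYKYKYKKKYK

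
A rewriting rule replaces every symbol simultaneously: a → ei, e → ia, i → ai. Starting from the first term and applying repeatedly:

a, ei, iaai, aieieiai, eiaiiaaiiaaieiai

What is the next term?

iaaieiaiaieieiaiaieieiaiiaaieiai

Replace each of the 16 characters of eiaiiaaiiaaieiai in place — ia ai ei ai ai ei ei ai ai ei ei ai ia ai ei ai — and concatenate.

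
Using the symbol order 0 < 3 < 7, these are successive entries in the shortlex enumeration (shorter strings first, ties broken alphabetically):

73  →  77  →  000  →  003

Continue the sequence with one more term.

007

Treat 003 as a base-3 numeral over the given alphabet and add one, carrying through any trailing 7's.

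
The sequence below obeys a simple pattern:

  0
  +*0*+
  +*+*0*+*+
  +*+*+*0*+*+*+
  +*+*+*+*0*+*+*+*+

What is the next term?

Every step adds +* to the front and *+ to the end of the previous string.
Applying this once more to +*+*+*+*0*+*+*+*+:

+*+*+*+*+*0*+*+*+*+*+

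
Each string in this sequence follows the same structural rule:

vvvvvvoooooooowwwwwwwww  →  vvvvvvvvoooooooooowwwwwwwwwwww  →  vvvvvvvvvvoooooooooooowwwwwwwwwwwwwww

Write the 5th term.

The n-th term is 2n v's then 2n+2 o's then 3n w's, where the shown terms are n = 3, 4, 5.
At n = 7 the blocks have lengths 14, 16, 21.

vvvvvvvvvvvvvvoooooooooooooooowwwwwwwwwwwwwwwwwwwww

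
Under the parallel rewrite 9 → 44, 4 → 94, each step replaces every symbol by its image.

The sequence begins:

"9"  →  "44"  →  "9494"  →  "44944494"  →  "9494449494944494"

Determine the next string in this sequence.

Rewriting the 16 symbols of 9494449494944494 one by one yields 44 94 44 94 94 94 44 94 44 94 44 94 94 94 44 94; concatenated:

44944494949444944494449494944494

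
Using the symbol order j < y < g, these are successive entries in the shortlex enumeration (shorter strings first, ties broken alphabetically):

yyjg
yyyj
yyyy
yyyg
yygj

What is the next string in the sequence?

The successor of yygj increments the rightmost position that isn't already g and resets every position after it to j.

yygy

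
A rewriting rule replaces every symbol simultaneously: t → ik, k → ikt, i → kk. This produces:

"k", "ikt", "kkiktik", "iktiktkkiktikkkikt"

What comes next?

Applying the rule to each of the 18 symbols of iktiktkkiktikkkikt gives the pieces kk ikt ik kk ikt ik ikt ikt kk ikt ik kk ikt ikt ikt kk ikt ik, which concatenate to the answer.

kkiktikkkiktikiktiktkkiktikkkiktiktiktkkiktik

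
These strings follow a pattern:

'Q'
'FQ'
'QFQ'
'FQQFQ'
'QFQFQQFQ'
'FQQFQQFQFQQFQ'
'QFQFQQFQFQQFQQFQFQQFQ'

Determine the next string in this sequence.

From term 3 onward, concatenate the second-to-last term with the last: Q·FQ = QFQ, FQ·QFQ = FQQFQ, …
The next term joins FQQFQQFQFQQFQ and QFQFQQFQFQQFQQFQFQQFQ.

FQQFQQFQFQQFQQFQFQQFQFQQFQQFQFQQFQ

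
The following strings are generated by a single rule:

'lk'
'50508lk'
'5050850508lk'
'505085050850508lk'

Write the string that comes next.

Each term is the previous one with 50508 prepended.
So the next term is 50508·505085050850508lk.

50508505085050850508lk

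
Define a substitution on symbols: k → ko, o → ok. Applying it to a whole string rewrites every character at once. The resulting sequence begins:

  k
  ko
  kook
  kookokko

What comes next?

kookokkookkokook

Apply φ to kookokko symbol by symbol: k→ko, o→ok, o→ok, k→ko, o→ok, k→ko, k→ko, o→ok; joined: ko ok ok ko ok ko ko ok.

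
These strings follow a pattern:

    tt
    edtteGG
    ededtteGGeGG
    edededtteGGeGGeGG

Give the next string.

Each term wraps the previous one in ed on the left and eGG on the right.
Applying this once more to edededtteGGeGGeGG:

ededededtteGGeGGeGGeGG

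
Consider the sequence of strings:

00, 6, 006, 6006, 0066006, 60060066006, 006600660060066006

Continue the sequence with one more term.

60060066006006600660060066006

Each term (from the third on) is the two preceding terms concatenated in order: term 3 = 00·6 = 006.
Continuing: 60060066006 · 006600660060066006 gives term 8.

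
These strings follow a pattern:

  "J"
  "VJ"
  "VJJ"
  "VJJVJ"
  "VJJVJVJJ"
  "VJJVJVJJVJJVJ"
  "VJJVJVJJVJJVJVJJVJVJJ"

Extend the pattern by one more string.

Each term (from the third on) is the previous term followed by the one before it: term 3 = VJ·J = VJJ.
So term 8 is VJJVJVJJVJJVJVJJVJVJJ·VJJVJVJJVJJVJ.

VJJVJVJJVJJVJVJJVJVJJVJJVJVJJVJJVJ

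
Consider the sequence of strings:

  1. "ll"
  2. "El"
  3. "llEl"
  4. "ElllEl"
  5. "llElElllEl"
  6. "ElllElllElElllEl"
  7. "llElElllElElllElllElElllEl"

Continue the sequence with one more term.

ElllElllElElllElllElElllElElllElllElElllEl

From term 3 onward, concatenate the second-to-last term with the last: ll·El = llEl, El·llEl = ElllEl, …
Continuing: ElllElllElElllEl · llElElllElElllElllElElllEl gives term 8.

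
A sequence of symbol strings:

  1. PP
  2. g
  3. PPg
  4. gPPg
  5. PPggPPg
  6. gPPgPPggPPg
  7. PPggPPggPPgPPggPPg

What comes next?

From term 3 onward, concatenate the second-to-last term with the last: PP·g = PPg, g·PPg = gPPg, …
Continuing: gPPgPPggPPg · PPggPPggPPgPPggPPg gives term 8.

gPPgPPggPPgPPggPPggPPgPPggPPg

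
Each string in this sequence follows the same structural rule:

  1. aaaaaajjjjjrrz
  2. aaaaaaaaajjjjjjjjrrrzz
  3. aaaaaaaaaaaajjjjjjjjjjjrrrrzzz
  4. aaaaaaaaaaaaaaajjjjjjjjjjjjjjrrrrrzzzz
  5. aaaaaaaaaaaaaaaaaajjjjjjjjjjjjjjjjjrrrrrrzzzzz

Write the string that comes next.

The n-th term is 3n a's then 3n-1 j's then n r's then n-1 z's, where the shown terms are n = 2, 3, 4, 5, 6.
At n = 7 the blocks have lengths 21, 20, 7, 6.

aaaaaaaaaaaaaaaaaaaaajjjjjjjjjjjjjjjjjjjjrrrrrrrzzzzzz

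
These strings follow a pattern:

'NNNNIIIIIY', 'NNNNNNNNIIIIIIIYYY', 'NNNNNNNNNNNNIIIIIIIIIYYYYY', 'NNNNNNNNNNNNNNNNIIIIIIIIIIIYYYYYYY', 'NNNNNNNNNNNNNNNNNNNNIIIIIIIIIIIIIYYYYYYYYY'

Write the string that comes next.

Term n consists of 4n N's, followed by 2n+3 I's, followed by 2n-1 Y's (n = 1, 2, …).
For the next term, n = 6, so the run lengths are 24, 15, 11.

NNNNNNNNNNNNNNNNNNNNNNNNIIIIIIIIIIIIIIIYYYYYYYYYYY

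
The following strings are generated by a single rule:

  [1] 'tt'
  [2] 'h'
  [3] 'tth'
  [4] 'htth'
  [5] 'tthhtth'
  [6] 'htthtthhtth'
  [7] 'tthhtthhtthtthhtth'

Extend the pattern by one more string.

htthtthhtthtthhtthhtthtthhtth

Each term (from the third on) is the two preceding terms concatenated in order: term 3 = tt·h = tth.
The next term joins htthtthhtth and tthhtthhtthtthhtth.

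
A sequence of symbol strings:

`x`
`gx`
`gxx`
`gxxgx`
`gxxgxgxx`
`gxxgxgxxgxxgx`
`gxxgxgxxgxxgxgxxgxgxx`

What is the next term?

From term 3 onward, concatenate the last term with the second-to-last: gx·x = gxx, gxx·gx = gxxgx, …
So term 8 is gxxgxgxxgxxgxgxxgxgxx·gxxgxgxxgxxgx.

gxxgxgxxgxxgxgxxgxgxxgxxgxgxxgxxgx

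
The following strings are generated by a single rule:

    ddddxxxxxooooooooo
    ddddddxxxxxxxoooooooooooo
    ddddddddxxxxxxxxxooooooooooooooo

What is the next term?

ddddddddddxxxxxxxxxxxoooooooooooooooooo

The n-th term is 2n-2 d's then 2n-1 x's then 3n o's, where the shown terms are n = 3, 4, 5.
Setting n = 6 gives 10, 11, 18 characters in each block.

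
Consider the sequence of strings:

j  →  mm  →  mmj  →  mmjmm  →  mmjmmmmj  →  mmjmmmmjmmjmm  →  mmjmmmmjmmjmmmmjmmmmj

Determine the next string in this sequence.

From term 3 onward, concatenate the last term with the second-to-last: mm·j = mmj, mmj·mm = mmjmm, …
So term 8 is mmjmmmmjmmjmmmmjmmmmj·mmjmmmmjmmjmm.

mmjmmmmjmmjmmmmjmmmmjmmjmmmmjmmjmm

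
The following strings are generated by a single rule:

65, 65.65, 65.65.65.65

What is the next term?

Each string is two copies of the previous one joined by '.'.
So the next term is two copies of 65.65.65.65 with '.' between the halves.

65.65.65.65.65.65.65.65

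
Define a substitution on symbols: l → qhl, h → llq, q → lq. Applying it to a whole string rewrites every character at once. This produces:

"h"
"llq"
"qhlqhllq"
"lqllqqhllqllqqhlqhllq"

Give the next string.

φ(lqllqqhllqllqqhlqhllq) expands symbol-by-symbol to qhl lq qhl qhl lq lq llq qhl qhl lq qhl qhl lq lq llq qhl lq llq qhl qhl lq; joining the 21 pieces gives the next term.

qhllqqhlqhllqlqllqqhlqhllqqhlqhllqlqllqqhllqllqqhlqhllq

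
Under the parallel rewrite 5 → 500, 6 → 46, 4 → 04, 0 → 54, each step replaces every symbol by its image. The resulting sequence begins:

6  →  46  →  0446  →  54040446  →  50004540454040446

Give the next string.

Rewriting the 17 symbols of 50004540454040446 one by one yields 500 54 54 54 04 500 04 54 04 500 04 54 04 54 04 04 46; concatenated:

5005454540450004540450004540454040446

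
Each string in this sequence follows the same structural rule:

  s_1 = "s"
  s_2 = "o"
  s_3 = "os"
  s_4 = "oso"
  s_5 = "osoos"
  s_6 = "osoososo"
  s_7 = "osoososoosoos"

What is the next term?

osoososoosoososoososo

Each term (from the third on) is the previous term followed by the one before it: term 3 = o·s = os.
So term 8 is osoososoosoos·osoososo.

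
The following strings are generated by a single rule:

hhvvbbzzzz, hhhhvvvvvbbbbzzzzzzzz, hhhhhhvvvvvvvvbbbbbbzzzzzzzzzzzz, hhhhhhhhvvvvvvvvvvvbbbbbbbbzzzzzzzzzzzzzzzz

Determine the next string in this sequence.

hhhhhhhhhhvvvvvvvvvvvvvvbbbbbbbbbbzzzzzzzzzzzzzzzzzzzz

Term n consists of 2n h's, followed by 3n-1 v's, followed by 2n b's, followed by 4n z's (n = 1, 2, …).
Setting n = 5 gives 10, 14, 10, 20 characters in each block.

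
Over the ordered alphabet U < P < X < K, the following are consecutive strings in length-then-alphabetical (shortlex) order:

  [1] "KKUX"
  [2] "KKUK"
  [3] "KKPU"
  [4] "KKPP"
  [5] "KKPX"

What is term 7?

KKXU

Continuing the enumeration 2 steps past KKPX: KKPX → KKPK → (answer).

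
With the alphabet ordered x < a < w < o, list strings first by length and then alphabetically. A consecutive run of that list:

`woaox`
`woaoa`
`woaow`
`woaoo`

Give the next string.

Treat woaoo as a base-4 numeral over the given alphabet and add one, carrying through any trailing o's.

wowxx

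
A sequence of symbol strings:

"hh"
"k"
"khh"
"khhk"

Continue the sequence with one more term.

This is a Fibonacci-style word recurrence s(k) = s(k−1)·s(k−2): e.g. k·hh = khh.
So term 5 is khhk·khh.

khhkkhh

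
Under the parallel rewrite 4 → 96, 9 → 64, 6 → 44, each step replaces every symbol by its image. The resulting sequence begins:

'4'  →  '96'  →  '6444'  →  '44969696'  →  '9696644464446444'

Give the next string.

64446444449696964496969644969696

φ(9696644464446444) expands symbol-by-symbol to 64 44 64 44 44 96 96 96 44 96 96 96 44 96 96 96; joining the 16 pieces gives the next term.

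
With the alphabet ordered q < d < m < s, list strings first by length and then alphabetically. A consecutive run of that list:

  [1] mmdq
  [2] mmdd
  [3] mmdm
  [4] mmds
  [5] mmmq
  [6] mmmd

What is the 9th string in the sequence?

mmsq

Continuing the enumeration 3 steps past mmmd: mmmd → mmmm → mmms → (answer).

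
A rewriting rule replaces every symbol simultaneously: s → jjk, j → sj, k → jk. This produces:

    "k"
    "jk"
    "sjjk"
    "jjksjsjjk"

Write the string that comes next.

Apply φ to jjksjsjjk symbol by symbol: j→sj, j→sj, k→jk, s→jjk, j→sj, s→jjk, j→sj, j→sj, k→jk; joined: sj sj jk jjk sj jjk sj sj jk.

sjsjjkjjksjjjksjsjjk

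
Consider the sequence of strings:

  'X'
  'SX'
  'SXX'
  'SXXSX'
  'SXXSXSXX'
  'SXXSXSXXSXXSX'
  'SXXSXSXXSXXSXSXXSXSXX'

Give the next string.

SXXSXSXXSXXSXSXXSXSXXSXXSXSXXSXXSX

This is a Fibonacci-style word recurrence s(k) = s(k−1)·s(k−2): e.g. SX·X = SXX.
So term 8 is SXXSXSXXSXXSXSXXSXSXX·SXXSXSXXSXXSX.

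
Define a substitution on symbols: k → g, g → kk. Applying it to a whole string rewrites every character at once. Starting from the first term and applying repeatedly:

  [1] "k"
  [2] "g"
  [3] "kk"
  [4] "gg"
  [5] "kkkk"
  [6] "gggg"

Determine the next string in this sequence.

Apply φ to gggg symbol by symbol: g→kk, g→kk, g→kk, g→kk; joined: kk kk kk kk.

kkkkkkkk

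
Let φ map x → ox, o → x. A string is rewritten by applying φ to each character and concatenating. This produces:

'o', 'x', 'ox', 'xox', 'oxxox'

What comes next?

Expanding oxxox: o→x, x→ox, x→ox, o→x, x→ox. Concatenated: x ox ox x ox.

xoxoxxox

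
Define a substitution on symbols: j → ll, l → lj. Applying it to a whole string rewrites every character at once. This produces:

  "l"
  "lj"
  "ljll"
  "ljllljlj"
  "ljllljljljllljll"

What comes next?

ljllljljljllljllljllljljljllljlj

Replace each of the 16 characters of ljllljljljllljll in place — lj ll lj lj lj ll lj ll lj ll lj lj lj ll lj lj — and concatenate.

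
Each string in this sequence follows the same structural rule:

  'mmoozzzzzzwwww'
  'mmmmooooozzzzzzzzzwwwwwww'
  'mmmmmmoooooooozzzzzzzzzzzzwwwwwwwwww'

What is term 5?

mmmmmmmmmmoooooooooooooozzzzzzzzzzzzzzzzzzwwwwwwwwwwwwwwww

Each string has the form m^{2n} o^{3n-1} z^{3n+3} w^{3n+1} (n = 1, 2, …).
At n = 5 the blocks have lengths 10, 14, 18, 16.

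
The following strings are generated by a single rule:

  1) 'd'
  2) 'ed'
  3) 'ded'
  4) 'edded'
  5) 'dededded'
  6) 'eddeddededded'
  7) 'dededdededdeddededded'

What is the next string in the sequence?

eddeddededdeddededdededdeddededded

This is a Fibonacci-style word recurrence s(k) = s(k−2)·s(k−1): e.g. d·ed = ded.
So term 8 is eddeddededded·dededdededdeddededded.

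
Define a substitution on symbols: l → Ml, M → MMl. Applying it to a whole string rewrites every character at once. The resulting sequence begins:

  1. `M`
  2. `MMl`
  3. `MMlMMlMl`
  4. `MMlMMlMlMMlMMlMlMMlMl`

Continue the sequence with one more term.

φ(MMlMMlMlMMlMMlMlMMlMl) expands symbol-by-symbol to MMl MMl Ml MMl MMl Ml MMl Ml MMl MMl Ml MMl MMl Ml MMl Ml MMl MMl Ml MMl Ml; joining the 21 pieces gives the next term.

MMlMMlMlMMlMMlMlMMlMlMMlMMlMlMMlMMlMlMMlMlMMlMMlMlMMlMl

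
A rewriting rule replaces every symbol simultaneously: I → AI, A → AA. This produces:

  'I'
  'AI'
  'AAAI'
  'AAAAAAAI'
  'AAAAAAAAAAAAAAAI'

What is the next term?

Applying the rule to each of the 16 symbols of AAAAAAAAAAAAAAAI gives the pieces AA AA AA AA AA AA AA AA AA AA AA AA AA AA AA AI, which concatenate to the answer.

AAAAAAAAAAAAAAAAAAAAAAAAAAAAAAAI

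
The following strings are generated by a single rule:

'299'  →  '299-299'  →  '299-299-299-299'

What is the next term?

Each string is two copies of the previous one joined by '-'.
So the next term is two copies of 299-299-299-299 with '-' between the halves.

299-299-299-299-299-299-299-299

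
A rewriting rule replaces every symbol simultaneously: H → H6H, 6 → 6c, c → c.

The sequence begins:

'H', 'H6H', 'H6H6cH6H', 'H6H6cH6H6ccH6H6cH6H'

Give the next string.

Rewriting the 19 symbols of H6H6cH6H6ccH6H6cH6H one by one yields H6H 6c H6H 6c c H6H 6c H6H 6c c c H6H 6c H6H 6c c H6H 6c H6H; concatenated:

H6H6cH6H6ccH6H6cH6H6cccH6H6cH6H6ccH6H6cH6H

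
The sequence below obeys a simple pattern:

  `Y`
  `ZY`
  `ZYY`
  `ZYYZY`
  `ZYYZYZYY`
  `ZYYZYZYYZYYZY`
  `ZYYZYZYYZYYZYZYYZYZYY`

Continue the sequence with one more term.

ZYYZYZYYZYYZYZYYZYZYYZYYZYZYYZYYZY

Each term (from the third on) is the previous term followed by the one before it: term 3 = ZY·Y = ZYY.
The next term joins ZYYZYZYYZYYZYZYYZYZYY and ZYYZYZYYZYYZY.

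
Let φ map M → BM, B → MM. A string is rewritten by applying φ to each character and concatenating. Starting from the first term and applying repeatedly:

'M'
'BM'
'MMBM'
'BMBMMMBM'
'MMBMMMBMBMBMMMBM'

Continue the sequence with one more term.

Replace each of the 16 characters of MMBMMMBMBMBMMMBM in place — BM BM MM BM BM BM MM BM MM BM MM BM BM BM MM BM — and concatenate.

BMBMMMBMBMBMMMBMMMBMMMBMBMBMMMBM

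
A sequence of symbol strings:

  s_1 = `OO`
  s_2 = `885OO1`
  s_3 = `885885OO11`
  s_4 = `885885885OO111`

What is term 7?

885885885885885885OO111111

Every step adds 885 to the front and 1 to the end of the previous string.
From 885885885OO111, 3 further steps: 885885885OO111 → 885885885885OO1111 → 885885885885885OO11111 → (answer).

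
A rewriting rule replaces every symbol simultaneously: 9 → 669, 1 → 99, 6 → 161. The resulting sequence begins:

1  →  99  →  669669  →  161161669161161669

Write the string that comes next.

φ(161161669161161669) expands symbol-by-symbol to 99 161 99 99 161 99 161 161 669 99 161 99 99 161 99 161 161 669; joining the 18 pieces gives the next term.

9916199991619916116166999161999916199161161669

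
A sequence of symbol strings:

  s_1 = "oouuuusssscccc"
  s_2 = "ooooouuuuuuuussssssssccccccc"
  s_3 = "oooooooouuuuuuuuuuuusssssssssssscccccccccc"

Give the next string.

Term n consists of 3n-1 o's, followed by 4n u's, followed by 4n s's, followed by 3n+1 c's (n = 1, 2, …).
At n = 4 the blocks have lengths 11, 16, 16, 13.

ooooooooooouuuuuuuuuuuuuuuussssssssssssssssccccccccccccc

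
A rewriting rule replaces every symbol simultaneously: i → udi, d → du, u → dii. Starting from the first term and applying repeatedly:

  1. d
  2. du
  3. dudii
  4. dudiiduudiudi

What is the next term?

φ(dudiiduudiudi) expands symbol-by-symbol to du dii du udi udi du dii dii du udi dii du udi; joining the 13 pieces gives the next term.

dudiiduudiudidudiidiiduudidiiduudi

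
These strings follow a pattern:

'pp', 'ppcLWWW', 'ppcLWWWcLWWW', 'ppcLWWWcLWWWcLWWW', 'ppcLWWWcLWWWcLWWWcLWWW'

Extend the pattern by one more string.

ppcLWWWcLWWWcLWWWcLWWWcLWWW

Every step adds cLWWW to the end: s(k+1) = s(k)·cLWWW.
One more step from ppcLWWWcLWWWcLWWWcLWWW gives the answer.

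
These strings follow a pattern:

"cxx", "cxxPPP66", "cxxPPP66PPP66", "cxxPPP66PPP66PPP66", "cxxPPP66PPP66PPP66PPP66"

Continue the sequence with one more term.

Each term is the previous one with PPP66 appended.
Applying this once more to cxxPPP66PPP66PPP66PPP66:

cxxPPP66PPP66PPP66PPP66PPP66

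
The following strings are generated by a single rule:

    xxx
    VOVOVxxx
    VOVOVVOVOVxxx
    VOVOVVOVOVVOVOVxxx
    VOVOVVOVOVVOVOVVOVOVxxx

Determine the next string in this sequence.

Every step adds VOVOV at the front: s(k+1) = VOVOV·s(k).
One more step from VOVOVVOVOVVOVOVVOVOVxxx gives the answer.

VOVOVVOVOVVOVOVVOVOVVOVOVxxx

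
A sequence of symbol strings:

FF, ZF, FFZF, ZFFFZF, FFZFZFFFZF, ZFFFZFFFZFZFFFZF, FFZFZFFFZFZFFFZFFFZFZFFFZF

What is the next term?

Each term (from the third on) is the two preceding terms concatenated in order: term 3 = FF·ZF = FFZF.
The next term joins ZFFFZFFFZFZFFFZF and FFZFZFFFZFZFFFZFFFZFZFFFZF.

ZFFFZFFFZFZFFFZFFFZFZFFFZFZFFFZFFFZFZFFFZF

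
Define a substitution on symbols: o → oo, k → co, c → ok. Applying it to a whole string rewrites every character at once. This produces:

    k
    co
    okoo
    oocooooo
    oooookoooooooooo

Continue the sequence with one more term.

oooooooooocooooooooooooooooooooo

Applying the rule to each of the 16 symbols of oooookoooooooooo gives the pieces oo oo oo oo oo co oo oo oo oo oo oo oo oo oo oo, which concatenate to the answer.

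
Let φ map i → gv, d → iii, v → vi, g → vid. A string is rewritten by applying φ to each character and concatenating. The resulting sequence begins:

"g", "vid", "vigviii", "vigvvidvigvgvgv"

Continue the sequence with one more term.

φ(vigvvidvigvgvgv) expands symbol-by-symbol to vi gv vid vi vi gv iii vi gv vid vi vid vi vid vi; joining the 15 pieces gives the next term.

vigvvidvivigviiivigvvidvividvividvi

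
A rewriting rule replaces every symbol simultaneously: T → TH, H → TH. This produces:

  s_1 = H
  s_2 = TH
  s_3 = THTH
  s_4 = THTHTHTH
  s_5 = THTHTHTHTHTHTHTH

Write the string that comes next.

Rewriting the 16 symbols of THTHTHTHTHTHTHTH one by one yields TH TH TH TH TH TH TH TH TH TH TH TH TH TH TH TH; concatenated:

THTHTHTHTHTHTHTHTHTHTHTHTHTHTHTH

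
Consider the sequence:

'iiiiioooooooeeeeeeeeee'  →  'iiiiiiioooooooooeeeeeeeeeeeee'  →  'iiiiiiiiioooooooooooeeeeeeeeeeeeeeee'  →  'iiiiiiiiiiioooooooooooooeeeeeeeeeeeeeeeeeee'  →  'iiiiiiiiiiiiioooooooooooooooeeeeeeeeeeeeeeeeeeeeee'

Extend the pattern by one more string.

The n-th term is 2n-1 i's then 2n+1 o's then 3n+1 e's, where the shown terms are n = 3, 4, 5, 6, 7.
For the next term, n = 8, so the run lengths are 15, 17, 25.

iiiiiiiiiiiiiiioooooooooooooooooeeeeeeeeeeeeeeeeeeeeeeeee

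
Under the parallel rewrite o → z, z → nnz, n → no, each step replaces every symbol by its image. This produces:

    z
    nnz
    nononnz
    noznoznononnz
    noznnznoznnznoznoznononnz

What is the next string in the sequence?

noznnznononnznoznnznononnznoznnznoznnznoznoznononnz

φ(noznnznoznnznoznoznononnz) expands symbol-by-symbol to no z nnz no no nnz no z nnz no no nnz no z nnz no z nnz no z no z no no nnz; joining the 25 pieces gives the next term.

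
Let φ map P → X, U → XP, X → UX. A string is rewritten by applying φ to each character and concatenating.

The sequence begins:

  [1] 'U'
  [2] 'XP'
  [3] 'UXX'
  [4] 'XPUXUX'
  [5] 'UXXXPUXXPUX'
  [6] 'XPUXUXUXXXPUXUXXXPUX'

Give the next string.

UXXXPUXXPUXXPUXUXUXXXPUXXPUXUXUXXXPUX

φ(XPUXUXUXXXPUXUXXXPUX) expands symbol-by-symbol to UX X XP UX XP UX XP UX UX UX X XP UX XP UX UX UX X XP UX; joining the 20 pieces gives the next term.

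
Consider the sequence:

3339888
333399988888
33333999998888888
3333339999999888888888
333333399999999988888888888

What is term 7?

3333333339999999999999888888888888888

Each string has the form 3^{n+2} 9^{2n-1} 8^{2n+1} (n = 1, 2, …).
Setting n = 7 gives 9, 13, 15 characters in each block.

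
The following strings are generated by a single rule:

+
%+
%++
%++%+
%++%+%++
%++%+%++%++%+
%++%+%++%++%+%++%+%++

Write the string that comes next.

%++%+%++%++%+%++%+%++%++%+%++%++%+

Each term (from the third on) is the previous term followed by the one before it: term 3 = %+·+ = %++.
The next term joins %++%+%++%++%+%++%+%++ and %++%+%++%++%+.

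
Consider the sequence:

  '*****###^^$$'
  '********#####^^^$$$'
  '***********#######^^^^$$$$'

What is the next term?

**************#########^^^^^$$$$$

Each string has the form *^{3n-1} #^{2n-1} ^^{n} $^{n}, where the shown terms are n = 2, 3, 4.
At n = 5 the blocks have lengths 14, 9, 5, 5.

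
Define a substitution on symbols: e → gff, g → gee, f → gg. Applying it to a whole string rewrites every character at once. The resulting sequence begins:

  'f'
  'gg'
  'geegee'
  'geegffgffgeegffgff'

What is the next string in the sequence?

geegffgffgeegggggeegggggeegffgffgeegggggeegggg

φ(geegffgffgeegffgff) expands symbol-by-symbol to gee gff gff gee gg gg gee gg gg gee gff gff gee gg gg gee gg gg; joining the 18 pieces gives the next term.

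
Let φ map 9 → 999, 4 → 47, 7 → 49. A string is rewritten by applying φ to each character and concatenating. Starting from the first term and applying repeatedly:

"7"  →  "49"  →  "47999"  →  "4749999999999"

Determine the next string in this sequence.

Applying the rule to each of the 13 symbols of 4749999999999 gives the pieces 47 49 47 999 999 999 999 999 999 999 999 999 999, which concatenate to the answer.

474947999999999999999999999999999999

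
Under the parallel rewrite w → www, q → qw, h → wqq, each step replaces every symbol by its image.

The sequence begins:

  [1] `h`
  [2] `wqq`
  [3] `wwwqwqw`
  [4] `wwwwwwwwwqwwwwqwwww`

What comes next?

Applying the rule to each of the 19 symbols of wwwwwwwwwqwwwwqwwww gives the pieces www www www www www www www www www qw www www www www qw www www www www, which concatenate to the answer.

wwwwwwwwwwwwwwwwwwwwwwwwwwwqwwwwwwwwwwwwwqwwwwwwwwwwwww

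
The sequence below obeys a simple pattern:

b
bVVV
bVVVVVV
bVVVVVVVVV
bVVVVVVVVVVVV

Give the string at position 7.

bVVVVVVVVVVVVVVVVVV

The strings grow by a fixed suffix VVV each time.
From bVVVVVVVVVVVV, 2 further steps: bVVVVVVVVVVVV → bVVVVVVVVVVVVVVV → (answer).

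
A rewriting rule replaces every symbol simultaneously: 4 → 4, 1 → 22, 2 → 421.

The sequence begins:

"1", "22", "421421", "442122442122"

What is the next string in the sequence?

Apply φ to 442122442122 symbol by symbol: 4→4, 4→4, 2→421, 1→22, 2→421, 2→421, 4→4, 4→4, 2→421, 1→22, 2→421, 2→421; joined: 4 4 421 22 421 421 4 4 421 22 421 421.

44421224214214442122421421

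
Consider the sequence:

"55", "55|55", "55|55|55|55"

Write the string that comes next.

55|55|55|55|55|55|55|55

Each string is two copies of the previous one joined by '|'.
So the next term is two copies of 55|55|55|55 with '|' between the halves.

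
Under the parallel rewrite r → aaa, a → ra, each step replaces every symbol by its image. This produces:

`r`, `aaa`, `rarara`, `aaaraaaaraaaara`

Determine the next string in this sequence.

Replace each of the 15 characters of aaaraaaaraaaara in place — ra ra ra aaa ra ra ra ra aaa ra ra ra ra aaa ra — and concatenate.

rararaaaararararaaaararararaaaara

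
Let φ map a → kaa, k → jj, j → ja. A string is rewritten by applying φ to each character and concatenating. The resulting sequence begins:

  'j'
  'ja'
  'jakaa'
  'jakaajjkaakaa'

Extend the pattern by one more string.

Replace each of the 13 characters of jakaajjkaakaa in place — ja kaa jj kaa kaa ja ja jj kaa kaa jj kaa kaa — and concatenate.

jakaajjkaakaajajajjkaakaajjkaakaa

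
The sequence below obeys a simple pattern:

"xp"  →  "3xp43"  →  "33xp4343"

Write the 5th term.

s(k+1) = 3·s(k)·43, so each term gains 3 as a prefix and 43 as a suffix.
From 33xp4343, 2 further steps: 33xp4343 → 333xp434343 → (answer).

3333xp43434343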